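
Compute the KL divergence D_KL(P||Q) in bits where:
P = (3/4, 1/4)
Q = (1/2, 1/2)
0.1887 bits

KL divergence: D_KL(P||Q) = Σ p(x) log(p(x)/q(x))

Computing term by term:
  x=0: 3/4 × log_2[(3/4)/(1/2)] = 3/4 × 0.5850 = 0.4387
  x=1: 1/4 × log_2[(1/4)/(1/2)] = 1/4 × -1.0000 = -0.2500

D_KL(P||Q) = 0.1887 bits

Note: KL divergence is always non-negative and equals 0 iff P = Q.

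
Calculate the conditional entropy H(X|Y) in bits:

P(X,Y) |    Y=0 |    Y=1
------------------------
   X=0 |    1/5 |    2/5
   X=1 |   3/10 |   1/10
0.8464 bits

Using the chain rule: H(X|Y) = H(X,Y) - H(Y)

First, compute H(X,Y) = 1.8464 bits

Marginal P(Y) = (1/2, 1/2)
H(Y) = 1.0000 bits

H(X|Y) = H(X,Y) - H(Y) = 1.8464 - 1.0000 = 0.8464 bits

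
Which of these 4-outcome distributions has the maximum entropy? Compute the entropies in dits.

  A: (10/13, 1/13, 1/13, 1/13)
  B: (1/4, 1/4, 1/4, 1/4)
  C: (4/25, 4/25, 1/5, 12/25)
B

For a discrete distribution over n outcomes, entropy is maximized by the uniform distribution.

Computing entropies:
H(A) = 0.3447 dits
H(B) = 0.6021 dits
H(C) = 0.5475 dits

The uniform distribution (where all probabilities equal 1/4) achieves the maximum entropy of log_10(4) = 0.6021 dits.

Distribution B has the highest entropy.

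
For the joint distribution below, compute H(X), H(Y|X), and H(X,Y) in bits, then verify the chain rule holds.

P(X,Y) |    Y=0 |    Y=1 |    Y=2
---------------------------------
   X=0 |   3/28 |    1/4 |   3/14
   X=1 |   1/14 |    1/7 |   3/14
H(X,Y) = 2.4707, H(X) = 0.9852, H(Y|X) = 1.4855 (all in bits)

Chain rule: H(X,Y) = H(X) + H(Y|X)

Left side — joint entropy directly:
H(X,Y) = -Σ p(x,y) log p(x,y) = 2.4707 bits

Right side — compute H(Y|X) from the conditional distributions:
P(X) = (4/7, 3/7), so H(X) = 0.9852 bits
H(Y|X) = Σ_x P(X=x) · H(Y|X=x):
  P(Y|X=0) = (3/16, 7/16, 3/8), H(Y|X=0) = 1.5052, weight P(X=0) = 4/7
  P(Y|X=1) = (1/6, 1/3, 1/2), H(Y|X=1) = 1.4591, weight P(X=1) = 3/7
H(Y|X) = 1.4855 bits

H(X) + H(Y|X) = 0.9852 + 1.4855 = 2.4707 bits

Both sides equal 2.4707 bits. ✓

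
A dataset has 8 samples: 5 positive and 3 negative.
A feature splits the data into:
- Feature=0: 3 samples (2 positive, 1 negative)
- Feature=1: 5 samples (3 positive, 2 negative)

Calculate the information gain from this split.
0.0032 bits

Information Gain = H(Y) - H(Y|Feature)

Before split:
P(positive) = 5/8 = 0.6250
H(Y) = 0.9544 bits

After split:
Feature=0: H = 0.9183 bits (weight = 3/8)
Feature=1: H = 0.9710 bits (weight = 5/8)
H(Y|Feature) = (3/8)×0.9183 + (5/8)×0.9710 = 0.9512 bits

Information Gain = 0.9544 - 0.9512 = 0.0032 bits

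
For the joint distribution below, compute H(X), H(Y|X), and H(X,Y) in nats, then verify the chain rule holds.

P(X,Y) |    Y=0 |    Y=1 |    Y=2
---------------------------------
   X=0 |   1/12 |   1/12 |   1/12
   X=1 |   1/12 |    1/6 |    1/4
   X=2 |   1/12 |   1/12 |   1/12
H(X,Y) = 2.0947, H(X) = 1.0397, H(Y|X) = 1.0550 (all in nats)

Chain rule: H(X,Y) = H(X) + H(Y|X)

Left side — joint entropy directly:
H(X,Y) = -Σ p(x,y) log p(x,y) = 2.0947 nats

Right side — compute H(Y|X) from the conditional distributions:
P(X) = (1/4, 1/2, 1/4), so H(X) = 1.0397 nats
H(Y|X) = Σ_x P(X=x) · H(Y|X=x):
  P(Y|X=0) = (1/3, 1/3, 1/3), H(Y|X=0) = 1.0986, weight P(X=0) = 1/4
  P(Y|X=1) = (1/6, 1/3, 1/2), H(Y|X=1) = 1.0114, weight P(X=1) = 1/2
  P(Y|X=2) = (1/3, 1/3, 1/3), H(Y|X=2) = 1.0986, weight P(X=2) = 1/4
H(Y|X) = 1.0550 nats

H(X) + H(Y|X) = 1.0397 + 1.0550 = 2.0947 nats

Both sides equal 2.0947 nats. ✓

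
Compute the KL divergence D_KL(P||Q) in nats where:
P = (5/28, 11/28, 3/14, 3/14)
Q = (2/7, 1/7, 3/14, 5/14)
0.2040 nats

KL divergence: D_KL(P||Q) = Σ p(x) log(p(x)/q(x))

Computing term by term:
  x=0: 5/28 × log_e[(5/28)/(2/7)] = 5/28 × -0.4700 = -0.0839
  x=1: 11/28 × log_e[(11/28)/(1/7)] = 11/28 × 1.0116 = 0.3974
  x=2: 3/14 × log_e[(3/14)/(3/14)] = 3/14 × 0.0000 = 0.0000
  x=3: 3/14 × log_e[(3/14)/(5/14)] = 3/14 × -0.5108 = -0.1095

D_KL(P||Q) = 0.2040 nats

Note: KL divergence is always non-negative and equals 0 iff P = Q.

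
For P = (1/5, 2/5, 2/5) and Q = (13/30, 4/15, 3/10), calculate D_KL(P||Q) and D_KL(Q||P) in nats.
D_KL(P||Q) = 0.1226, D_KL(Q||P) = 0.1406

KL divergence is not symmetric: D_KL(P||Q) ≠ D_KL(Q||P) in general.

D_KL(P||Q) = 0.1226 nats
D_KL(Q||P) = 0.1406 nats

No, they are not equal!

This asymmetry is why KL divergence is not a true distance metric.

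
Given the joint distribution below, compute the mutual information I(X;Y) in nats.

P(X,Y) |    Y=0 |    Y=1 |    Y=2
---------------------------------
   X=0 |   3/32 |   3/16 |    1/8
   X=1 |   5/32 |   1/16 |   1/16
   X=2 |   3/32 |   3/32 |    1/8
0.0477 nats

Mutual information: I(X;Y) = H(X) + H(Y) - H(X,Y)

Marginals:
P(X) = (13/32, 9/32, 5/16), H(X) = 1.0862 nats
P(Y) = (11/32, 11/32, 5/16), H(Y) = 1.0976 nats

Joint entropy: H(X,Y) = 2.1361 nats

I(X;Y) = 1.0862 + 1.0976 - 2.1361 = 0.0477 nats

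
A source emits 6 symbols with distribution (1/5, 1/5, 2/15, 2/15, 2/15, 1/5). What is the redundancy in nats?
0.0201 nats

Redundancy measures how far a source is from maximum entropy:
R = H_max - H(X)

Maximum entropy for 6 symbols: H_max = log_e(6) = 1.7918 nats
Actual entropy: H(X) = 1.7716 nats
Redundancy: R = 1.7918 - 1.7716 = 0.0201 nats

This redundancy represents potential for compression: the source could be compressed by 0.0201 nats per symbol.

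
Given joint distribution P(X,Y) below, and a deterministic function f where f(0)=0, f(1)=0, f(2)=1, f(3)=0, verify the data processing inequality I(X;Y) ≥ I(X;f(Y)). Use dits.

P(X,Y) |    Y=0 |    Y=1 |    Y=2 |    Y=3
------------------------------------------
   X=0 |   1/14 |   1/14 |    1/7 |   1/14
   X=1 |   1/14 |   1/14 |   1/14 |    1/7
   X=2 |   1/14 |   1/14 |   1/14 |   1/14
I(X;Y) = 0.0123, I(X;f(Y)) = 0.0080, inequality holds: 0.0123 ≥ 0.0080

Data Processing Inequality: For any Markov chain X → Y → Z, we have I(X;Y) ≥ I(X;Z).

Here Z = f(Y) is a deterministic function of Y, forming X → Y → Z.

Original I(X;Y) = 0.0123 dits

After applying f:
P(X,Z) where Z=f(Y):
- P(X,Z=0) = P(X,Y=0) + P(X,Y=1) + P(X,Y=3)
- P(X,Z=1) = P(X,Y=2)

I(X;Z) = I(X;f(Y)) = 0.0080 dits

Verification: 0.0123 ≥ 0.0080 ✓

Information cannot be created by processing; the function f can only lose information about X.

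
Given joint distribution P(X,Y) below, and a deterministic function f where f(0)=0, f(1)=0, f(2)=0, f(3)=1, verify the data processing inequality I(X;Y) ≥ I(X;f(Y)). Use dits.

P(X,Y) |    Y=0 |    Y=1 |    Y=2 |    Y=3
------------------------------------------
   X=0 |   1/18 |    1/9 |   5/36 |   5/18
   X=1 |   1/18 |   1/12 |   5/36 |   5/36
I(X;Y) = 0.0051, I(X;f(Y)) = 0.0045, inequality holds: 0.0051 ≥ 0.0045

Data Processing Inequality: For any Markov chain X → Y → Z, we have I(X;Y) ≥ I(X;Z).

Here Z = f(Y) is a deterministic function of Y, forming X → Y → Z.

Original I(X;Y) = 0.0051 dits

After applying f:
P(X,Z) where Z=f(Y):
- P(X,Z=0) = P(X,Y=0) + P(X,Y=1) + P(X,Y=2)
- P(X,Z=1) = P(X,Y=3)

I(X;Z) = I(X;f(Y)) = 0.0045 dits

Verification: 0.0051 ≥ 0.0045 ✓

Information cannot be created by processing; the function f can only lose information about X.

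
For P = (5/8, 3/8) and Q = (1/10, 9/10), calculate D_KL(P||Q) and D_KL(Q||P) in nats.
D_KL(P||Q) = 0.8171, D_KL(Q||P) = 0.6047

KL divergence is not symmetric: D_KL(P||Q) ≠ D_KL(Q||P) in general.

D_KL(P||Q) = 0.8171 nats
D_KL(Q||P) = 0.6047 nats

No, they are not equal!

This asymmetry is why KL divergence is not a true distance metric.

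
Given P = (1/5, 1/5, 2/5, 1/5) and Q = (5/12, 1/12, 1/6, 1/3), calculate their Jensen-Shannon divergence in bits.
0.0938 bits

Jensen-Shannon divergence is:
JSD(P||Q) = 0.5 × D_KL(P||M) + 0.5 × D_KL(Q||M)
where M = 0.5 × (P + Q) is the mixture distribution.

M = 0.5 × (1/5, 1/5, 2/5, 1/5) + 0.5 × (5/12, 1/12, 1/6, 1/3) = (0.308333, 0.141667, 0.283333, 4/15)

D_KL(P||M) = 0.0906 bits
D_KL(Q||M) = 0.0969 bits

JSD(P||Q) = 0.5 × 0.0906 + 0.5 × 0.0969 = 0.0938 bits

Unlike KL divergence, JSD is symmetric and bounded: 0 ≤ JSD ≤ log(2).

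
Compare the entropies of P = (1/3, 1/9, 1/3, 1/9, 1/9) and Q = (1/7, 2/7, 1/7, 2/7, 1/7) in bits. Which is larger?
Q

Computing entropies in bits:
H(P) = 2.1133
H(Q) = 2.2359

Distribution Q has higher entropy.

Intuition: The distribution closer to uniform (more spread out) has higher entropy.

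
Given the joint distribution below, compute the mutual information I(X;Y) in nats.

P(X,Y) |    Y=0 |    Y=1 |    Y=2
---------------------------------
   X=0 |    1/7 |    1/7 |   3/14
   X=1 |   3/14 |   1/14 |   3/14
0.0193 nats

Mutual information: I(X;Y) = H(X) + H(Y) - H(X,Y)

Marginals:
P(X) = (1/2, 1/2), H(X) = 0.6931 nats
P(Y) = (5/14, 3/14, 3/7), H(Y) = 1.0609 nats

Joint entropy: H(X,Y) = 1.7348 nats

I(X;Y) = 0.6931 + 1.0609 - 1.7348 = 0.0193 nats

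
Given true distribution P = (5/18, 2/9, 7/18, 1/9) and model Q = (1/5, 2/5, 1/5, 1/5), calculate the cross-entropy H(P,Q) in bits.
2.0997 bits

Cross-entropy: H(P,Q) = -Σ p(x) log q(x)

Alternatively: H(P,Q) = H(P) + D_KL(P||Q)
H(P) = 1.8776 bits
D_KL(P||Q) = 0.2221 bits

H(P,Q) = 1.8776 + 0.2221 = 2.0997 bits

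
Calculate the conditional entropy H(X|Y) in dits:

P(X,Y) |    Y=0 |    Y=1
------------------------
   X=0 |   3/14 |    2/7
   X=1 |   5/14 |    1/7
0.2827 dits

Using the chain rule: H(X|Y) = H(X,Y) - H(Y)

First, compute H(X,Y) = 0.5792 dits

Marginal P(Y) = (4/7, 3/7)
H(Y) = 0.2966 dits

H(X|Y) = H(X,Y) - H(Y) = 0.5792 - 0.2966 = 0.2827 dits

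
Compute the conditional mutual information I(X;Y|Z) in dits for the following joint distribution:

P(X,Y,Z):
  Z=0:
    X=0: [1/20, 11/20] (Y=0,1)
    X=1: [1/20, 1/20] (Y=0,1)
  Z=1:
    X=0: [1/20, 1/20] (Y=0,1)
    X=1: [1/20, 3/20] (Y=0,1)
0.0238 dits

Conditional mutual information: I(X;Y|Z) = H(X|Z) + H(Y|Z) - H(X,Y|Z)

H(Z) = 0.2653
H(X,Z) = 0.4729 → H(X|Z) = 0.2076
H(Y,Z) = 0.4729 → H(Y|Z) = 0.2076
H(X,Y,Z) = 0.6567 → H(X,Y|Z) = 0.3914

I(X;Y|Z) = 0.2076 + 0.2076 - 0.3914 = 0.0238 dits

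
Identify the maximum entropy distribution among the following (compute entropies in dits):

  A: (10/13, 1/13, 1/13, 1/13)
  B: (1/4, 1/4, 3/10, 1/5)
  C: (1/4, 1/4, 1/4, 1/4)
C

For a discrete distribution over n outcomes, entropy is maximized by the uniform distribution.

Computing entropies:
H(A) = 0.3447 dits
H(B) = 0.5977 dits
H(C) = 0.6021 dits

The uniform distribution (where all probabilities equal 1/4) achieves the maximum entropy of log_10(4) = 0.6021 dits.

Distribution C has the highest entropy.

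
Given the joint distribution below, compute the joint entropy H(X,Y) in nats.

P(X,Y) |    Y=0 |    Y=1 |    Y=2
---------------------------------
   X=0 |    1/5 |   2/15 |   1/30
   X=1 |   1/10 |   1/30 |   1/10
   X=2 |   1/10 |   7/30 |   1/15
2.0282 nats

Joint entropy is H(X,Y) = -Σ_{x,y} p(x,y) log p(x,y).

Summing over all non-zero entries:
H(X,Y) = -[1/5·log_e(1/5) + 2/15·log_e(2/15) + 1/30·log_e(1/30) + 1/10·log_e(1/10) + 1/30·log_e(1/30) + 1/10·log_e(1/10) + 1/10·log_e(1/10) + 7/30·log_e(7/30) + 1/15·log_e(1/15)]
H(X,Y) = 2.0282 nats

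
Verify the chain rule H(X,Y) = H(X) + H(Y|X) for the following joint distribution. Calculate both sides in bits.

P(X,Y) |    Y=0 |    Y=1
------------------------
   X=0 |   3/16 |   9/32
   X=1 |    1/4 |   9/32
H(X,Y) = 1.9822, H(X) = 0.9972, H(Y|X) = 0.9851 (all in bits)

Chain rule: H(X,Y) = H(X) + H(Y|X)

Left side — joint entropy directly:
H(X,Y) = -Σ p(x,y) log p(x,y) = 1.9822 bits

Right side — compute H(Y|X) from the conditional distributions:
P(X) = (15/32, 17/32), so H(X) = 0.9972 bits
H(Y|X) = Σ_x P(X=x) · H(Y|X=x):
  P(Y|X=0) = (2/5, 3/5), H(Y|X=0) = 0.9710, weight P(X=0) = 15/32
  P(Y|X=1) = (8/17, 9/17), H(Y|X=1) = 0.9975, weight P(X=1) = 17/32
H(Y|X) = 0.9851 bits

H(X) + H(Y|X) = 0.9972 + 0.9851 = 1.9822 bits

Both sides equal 1.9822 bits. ✓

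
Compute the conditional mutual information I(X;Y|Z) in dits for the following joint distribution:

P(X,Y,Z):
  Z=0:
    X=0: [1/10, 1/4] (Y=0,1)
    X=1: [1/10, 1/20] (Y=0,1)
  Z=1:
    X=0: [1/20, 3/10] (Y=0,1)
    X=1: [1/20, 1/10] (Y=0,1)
0.0186 dits

Conditional mutual information: I(X;Y|Z) = H(X|Z) + H(Y|Z) - H(X,Y|Z)

H(Z) = 0.3010
H(X,Z) = 0.5663 → H(X|Z) = 0.2653
H(Y,Z) = 0.5558 → H(Y|Z) = 0.2548
H(X,Y,Z) = 0.8025 → H(X,Y|Z) = 0.5015

I(X;Y|Z) = 0.2653 + 0.2548 - 0.5015 = 0.0186 dits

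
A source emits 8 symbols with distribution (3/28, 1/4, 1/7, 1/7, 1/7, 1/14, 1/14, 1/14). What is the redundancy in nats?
0.0941 nats

Redundancy measures how far a source is from maximum entropy:
R = H_max - H(X)

Maximum entropy for 8 symbols: H_max = log_e(8) = 2.0794 nats
Actual entropy: H(X) = 1.9854 nats
Redundancy: R = 2.0794 - 1.9854 = 0.0941 nats

This redundancy represents potential for compression: the source could be compressed by 0.0941 nats per symbol.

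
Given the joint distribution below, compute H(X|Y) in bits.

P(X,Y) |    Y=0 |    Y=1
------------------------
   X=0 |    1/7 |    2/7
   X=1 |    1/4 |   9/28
0.9771 bits

Using the chain rule: H(X|Y) = H(X,Y) - H(Y)

First, compute H(X,Y) = 1.9438 bits

Marginal P(Y) = (11/28, 17/28)
H(Y) = 0.9666 bits

H(X|Y) = H(X,Y) - H(Y) = 1.9438 - 0.9666 = 0.9771 bits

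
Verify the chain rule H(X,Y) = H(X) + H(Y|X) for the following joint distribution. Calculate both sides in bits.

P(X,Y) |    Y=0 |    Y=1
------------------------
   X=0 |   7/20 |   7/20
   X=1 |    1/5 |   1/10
H(X,Y) = 1.8568, H(X) = 0.8813, H(Y|X) = 0.9755 (all in bits)

Chain rule: H(X,Y) = H(X) + H(Y|X)

Left side — joint entropy directly:
H(X,Y) = -Σ p(x,y) log p(x,y) = 1.8568 bits

Right side — compute H(Y|X) from the conditional distributions:
P(X) = (7/10, 3/10), so H(X) = 0.8813 bits
H(Y|X) = Σ_x P(X=x) · H(Y|X=x):
  P(Y|X=0) = (1/2, 1/2), H(Y|X=0) = 1.0000, weight P(X=0) = 7/10
  P(Y|X=1) = (2/3, 1/3), H(Y|X=1) = 0.9183, weight P(X=1) = 3/10
H(Y|X) = 0.9755 bits

H(X) + H(Y|X) = 0.8813 + 0.9755 = 1.8568 bits

Both sides equal 1.8568 bits. ✓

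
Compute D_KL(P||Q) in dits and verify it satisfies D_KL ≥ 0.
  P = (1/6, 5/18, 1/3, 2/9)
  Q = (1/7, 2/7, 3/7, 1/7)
0.0140 dits

KL divergence satisfies the Gibbs inequality: D_KL(P||Q) ≥ 0 for all distributions P, Q.

D_KL(P||Q) = Σ p(x) log(p(x)/q(x))
Term by term:
  x=0: 1/6 × log_10[(1/6)/(1/7)] = 0.0112
  x=1: 5/18 × log_10[(5/18)/(2/7)] = -0.0034
  x=2: 1/3 × log_10[(1/3)/(3/7)] = -0.0364
  x=3: 2/9 × log_10[(2/9)/(1/7)] = 0.0426
D_KL(P||Q) = 0.0140 dits

D_KL(P||Q) = 0.0140 ≥ 0 ✓

This non-negativity is a fundamental property: relative entropy cannot be negative because it measures how different Q is from P.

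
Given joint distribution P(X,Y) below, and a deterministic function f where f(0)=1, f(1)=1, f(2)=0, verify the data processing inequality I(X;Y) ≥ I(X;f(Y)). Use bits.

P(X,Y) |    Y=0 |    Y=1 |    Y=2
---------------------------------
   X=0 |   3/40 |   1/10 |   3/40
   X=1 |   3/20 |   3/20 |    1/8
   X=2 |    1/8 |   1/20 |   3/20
I(X;Y) = 0.0425, I(X;f(Y)) = 0.0187, inequality holds: 0.0425 ≥ 0.0187

Data Processing Inequality: For any Markov chain X → Y → Z, we have I(X;Y) ≥ I(X;Z).

Here Z = f(Y) is a deterministic function of Y, forming X → Y → Z.

Original I(X;Y) = 0.0425 bits

After applying f:
P(X,Z) where Z=f(Y):
- P(X,Z=0) = P(X,Y=2)
- P(X,Z=1) = P(X,Y=0) + P(X,Y=1)

I(X;Z) = I(X;f(Y)) = 0.0187 bits

Verification: 0.0425 ≥ 0.0187 ✓

Information cannot be created by processing; the function f can only lose information about X.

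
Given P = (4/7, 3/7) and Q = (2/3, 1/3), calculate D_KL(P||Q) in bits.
0.0283 bits

KL divergence: D_KL(P||Q) = Σ p(x) log(p(x)/q(x))

Computing term by term:
  x=0: 4/7 × log_2[(4/7)/(2/3)] = 4/7 × -0.2224 = -0.1271
  x=1: 3/7 × log_2[(3/7)/(1/3)] = 3/7 × 0.3626 = 0.1554

D_KL(P||Q) = 0.0283 bits

Note: KL divergence is always non-negative and equals 0 iff P = Q.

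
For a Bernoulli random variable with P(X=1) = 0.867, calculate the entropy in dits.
0.1703 dits

The binary entropy function is:
H(p) = -p log(p) - (1-p) log(1-p)

H(0.867) = -0.867 × log_10(0.867) - 0.133 × log_10(0.133)
H(0.867) = 0.1703 dits

Note: Binary entropy is maximized at p=0.5 (H=1 bit) and minimized at p=0 or p=1 (H=0).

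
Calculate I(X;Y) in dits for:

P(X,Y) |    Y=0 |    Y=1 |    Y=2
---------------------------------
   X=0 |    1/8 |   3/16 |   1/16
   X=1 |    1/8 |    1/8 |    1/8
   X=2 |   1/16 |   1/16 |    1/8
0.0189 dits

Mutual information: I(X;Y) = H(X) + H(Y) - H(X,Y)

Marginals:
P(X) = (3/8, 3/8, 1/4), H(X) = 0.4700 dits
P(Y) = (5/16, 3/8, 5/16), H(Y) = 0.4755 dits

Joint entropy: H(X,Y) = 0.9265 dits

I(X;Y) = 0.4700 + 0.4755 - 0.9265 = 0.0189 dits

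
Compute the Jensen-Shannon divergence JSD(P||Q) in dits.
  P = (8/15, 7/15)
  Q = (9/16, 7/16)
0.0002 dits

Jensen-Shannon divergence is:
JSD(P||Q) = 0.5 × D_KL(P||M) + 0.5 × D_KL(Q||M)
where M = 0.5 × (P + Q) is the mixture distribution.

M = 0.5 × (8/15, 7/15) + 0.5 × (9/16, 7/16) = (0.547917, 0.452083)

D_KL(P||M) = 0.0002 dits
D_KL(Q||M) = 0.0002 dits

JSD(P||Q) = 0.5 × 0.0002 + 0.5 × 0.0002 = 0.0002 dits

Unlike KL divergence, JSD is symmetric and bounded: 0 ≤ JSD ≤ log(2).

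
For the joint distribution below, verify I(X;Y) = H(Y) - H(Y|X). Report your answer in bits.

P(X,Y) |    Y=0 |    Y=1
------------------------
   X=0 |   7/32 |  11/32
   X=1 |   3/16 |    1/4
I(X;Y) = 0.0012 bits

Mutual information has multiple equivalent forms:
- I(X;Y) = H(X) - H(X|Y)
- I(X;Y) = H(Y) - H(Y|X)
- I(X;Y) = H(X) + H(Y) - H(X,Y)

Computing all quantities:
H(X) = 0.9887, H(Y) = 0.9745, H(X,Y) = 1.9620
H(X|Y) = 0.9875, H(Y|X) = 0.9733

Verification:
H(X) - H(X|Y) = 0.9887 - 0.9875 = 0.0012
H(Y) - H(Y|X) = 0.9745 - 0.9733 = 0.0012
H(X) + H(Y) - H(X,Y) = 0.9887 + 0.9745 - 1.9620 = 0.0012

All forms give I(X;Y) = 0.0012 bits. ✓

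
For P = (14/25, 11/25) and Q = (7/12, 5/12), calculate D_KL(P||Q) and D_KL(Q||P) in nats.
D_KL(P||Q) = 0.0011, D_KL(Q||P) = 0.0011

KL divergence is not symmetric: D_KL(P||Q) ≠ D_KL(Q||P) in general.

D_KL(P||Q) = 0.0011 nats
D_KL(Q||P) = 0.0011 nats

In this case they happen to be equal (to 4 decimal places).

This asymmetry is why KL divergence is not a true distance metric.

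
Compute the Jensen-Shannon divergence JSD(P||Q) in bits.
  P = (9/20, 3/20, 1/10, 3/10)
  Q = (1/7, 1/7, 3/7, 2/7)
0.1398 bits

Jensen-Shannon divergence is:
JSD(P||Q) = 0.5 × D_KL(P||M) + 0.5 × D_KL(Q||M)
where M = 0.5 × (P + Q) is the mixture distribution.

M = 0.5 × (9/20, 3/20, 1/10, 3/10) + 0.5 × (1/7, 1/7, 3/7, 2/7) = (0.296429, 0.146429, 0.264286, 0.292857)

D_KL(P||M) = 0.1464 bits
D_KL(Q||M) = 0.1332 bits

JSD(P||Q) = 0.5 × 0.1464 + 0.5 × 0.1332 = 0.1398 bits

Unlike KL divergence, JSD is symmetric and bounded: 0 ≤ JSD ≤ log(2).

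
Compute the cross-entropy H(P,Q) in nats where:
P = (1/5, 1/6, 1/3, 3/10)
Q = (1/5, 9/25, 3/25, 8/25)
1.5407 nats

Cross-entropy: H(P,Q) = -Σ p(x) log q(x)

Alternatively: H(P,Q) = H(P) + D_KL(P||Q)
H(P) = 1.3479 nats
D_KL(P||Q) = 0.1928 nats

H(P,Q) = 1.3479 + 0.1928 = 1.5407 nats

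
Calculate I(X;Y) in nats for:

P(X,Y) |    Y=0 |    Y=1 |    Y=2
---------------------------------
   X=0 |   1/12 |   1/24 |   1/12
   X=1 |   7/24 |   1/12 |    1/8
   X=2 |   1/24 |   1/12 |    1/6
0.0811 nats

Mutual information: I(X;Y) = H(X) + H(Y) - H(X,Y)

Marginals:
P(X) = (5/24, 1/2, 7/24), H(X) = 1.0327 nats
P(Y) = (5/12, 5/24, 3/8), H(Y) = 1.0594 nats

Joint entropy: H(X,Y) = 2.0111 nats

I(X;Y) = 1.0327 + 1.0594 - 2.0111 = 0.0811 nats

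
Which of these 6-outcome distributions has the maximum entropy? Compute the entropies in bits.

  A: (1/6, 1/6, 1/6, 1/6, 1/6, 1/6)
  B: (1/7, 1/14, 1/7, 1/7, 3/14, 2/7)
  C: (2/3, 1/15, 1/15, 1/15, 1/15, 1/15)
A

For a discrete distribution over n outcomes, entropy is maximized by the uniform distribution.

Computing entropies:
H(A) = 2.5850 bits
H(B) = 2.4677 bits
H(C) = 1.6923 bits

The uniform distribution (where all probabilities equal 1/6) achieves the maximum entropy of log_2(6) = 2.5850 bits.

Distribution A has the highest entropy.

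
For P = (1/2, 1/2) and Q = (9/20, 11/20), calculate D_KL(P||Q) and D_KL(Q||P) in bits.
D_KL(P||Q) = 0.0072, D_KL(Q||P) = 0.0072

KL divergence is not symmetric: D_KL(P||Q) ≠ D_KL(Q||P) in general.

D_KL(P||Q) = 0.0072 bits
D_KL(Q||P) = 0.0072 bits

In this case they happen to be equal (to 4 decimal places).

This asymmetry is why KL divergence is not a true distance metric.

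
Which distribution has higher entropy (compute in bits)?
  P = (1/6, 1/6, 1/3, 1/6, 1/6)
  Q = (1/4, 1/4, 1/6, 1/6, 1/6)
Q

Computing entropies in bits:
H(P) = 2.2516
H(Q) = 2.2925

Distribution Q has higher entropy.

Intuition: The distribution closer to uniform (more spread out) has higher entropy.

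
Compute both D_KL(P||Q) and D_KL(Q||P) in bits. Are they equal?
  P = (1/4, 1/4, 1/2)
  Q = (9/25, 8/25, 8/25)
D_KL(P||Q) = 0.1014, D_KL(Q||P) = 0.0973

KL divergence is not symmetric: D_KL(P||Q) ≠ D_KL(Q||P) in general.

D_KL(P||Q) = 0.1014 bits
D_KL(Q||P) = 0.0973 bits

No, they are not equal!

This asymmetry is why KL divergence is not a true distance metric.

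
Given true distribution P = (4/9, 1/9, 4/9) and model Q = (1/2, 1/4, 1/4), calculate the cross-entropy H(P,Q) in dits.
0.4683 dits

Cross-entropy: H(P,Q) = -Σ p(x) log q(x)

Alternatively: H(P,Q) = H(P) + D_KL(P||Q)
H(P) = 0.4191 dits
D_KL(P||Q) = 0.0492 dits

H(P,Q) = 0.4191 + 0.0492 = 0.4683 dits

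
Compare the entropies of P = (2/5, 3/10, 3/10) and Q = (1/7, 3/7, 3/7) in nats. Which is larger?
P

Computing entropies in nats:
H(P) = 1.0889
H(Q) = 1.0042

Distribution P has higher entropy.

Intuition: The distribution closer to uniform (more spread out) has higher entropy.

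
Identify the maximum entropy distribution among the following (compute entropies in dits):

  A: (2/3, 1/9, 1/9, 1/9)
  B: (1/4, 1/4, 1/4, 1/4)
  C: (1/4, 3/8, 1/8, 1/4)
B

For a discrete distribution over n outcomes, entropy is maximized by the uniform distribution.

Computing entropies:
H(A) = 0.4355 dits
H(B) = 0.6021 dits
H(C) = 0.5737 dits

The uniform distribution (where all probabilities equal 1/4) achieves the maximum entropy of log_10(4) = 0.6021 dits.

Distribution B has the highest entropy.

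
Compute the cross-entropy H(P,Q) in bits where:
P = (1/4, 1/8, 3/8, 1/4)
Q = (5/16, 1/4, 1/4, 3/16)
2.0233 bits

Cross-entropy: H(P,Q) = -Σ p(x) log q(x)

Alternatively: H(P,Q) = H(P) + D_KL(P||Q)
H(P) = 1.9056 bits
D_KL(P||Q) = 0.1176 bits

H(P,Q) = 1.9056 + 0.1176 = 2.0233 bits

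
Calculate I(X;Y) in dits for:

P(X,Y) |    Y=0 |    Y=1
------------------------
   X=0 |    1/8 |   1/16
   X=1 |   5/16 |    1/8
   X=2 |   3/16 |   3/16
0.0089 dits

Mutual information: I(X;Y) = H(X) + H(Y) - H(X,Y)

Marginals:
P(X) = (3/16, 7/16, 3/8), H(X) = 0.4531 dits
P(Y) = (5/8, 3/8), H(Y) = 0.2873 dits

Joint entropy: H(X,Y) = 0.7315 dits

I(X;Y) = 0.4531 + 0.2873 - 0.7315 = 0.0089 dits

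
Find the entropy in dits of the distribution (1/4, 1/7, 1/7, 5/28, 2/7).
0.6810 dits

Shannon entropy is H(X) = -Σ p(x) log p(x).

For P = (1/4, 1/7, 1/7, 5/28, 2/7):
H = -1/4 × log_10(1/4) -1/7 × log_10(1/7) -1/7 × log_10(1/7) -5/28 × log_10(5/28) -2/7 × log_10(2/7)
H = 0.6810 dits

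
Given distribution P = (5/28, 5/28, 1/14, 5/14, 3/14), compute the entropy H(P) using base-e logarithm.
1.5016 nats

Shannon entropy is H(X) = -Σ p(x) log p(x).

For P = (5/28, 5/28, 1/14, 5/14, 3/14):
H = -5/28 × log_e(5/28) -5/28 × log_e(5/28) -1/14 × log_e(1/14) -5/14 × log_e(5/14) -3/14 × log_e(3/14)
H = 1.5016 nats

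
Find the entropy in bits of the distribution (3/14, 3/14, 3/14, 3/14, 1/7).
2.3060 bits

Shannon entropy is H(X) = -Σ p(x) log p(x).

For P = (3/14, 3/14, 3/14, 3/14, 1/7):
H = -3/14 × log_2(3/14) -3/14 × log_2(3/14) -3/14 × log_2(3/14) -3/14 × log_2(3/14) -1/7 × log_2(1/7)
H = 2.3060 bits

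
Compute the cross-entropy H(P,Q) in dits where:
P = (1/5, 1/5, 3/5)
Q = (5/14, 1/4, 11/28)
0.4533 dits

Cross-entropy: H(P,Q) = -Σ p(x) log q(x)

Alternatively: H(P,Q) = H(P) + D_KL(P||Q)
H(P) = 0.4127 dits
D_KL(P||Q) = 0.0406 dits

H(P,Q) = 0.4127 + 0.0406 = 0.4533 dits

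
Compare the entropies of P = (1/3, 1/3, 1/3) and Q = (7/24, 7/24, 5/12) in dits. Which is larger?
P

Computing entropies in dits:
H(P) = 0.4771
H(Q) = 0.4706

Distribution P has higher entropy.

Intuition: The distribution closer to uniform (more spread out) has higher entropy.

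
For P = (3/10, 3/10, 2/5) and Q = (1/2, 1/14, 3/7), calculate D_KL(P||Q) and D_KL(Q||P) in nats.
D_KL(P||Q) = 0.2497, D_KL(Q||P) = 0.1825

KL divergence is not symmetric: D_KL(P||Q) ≠ D_KL(Q||P) in general.

D_KL(P||Q) = 0.2497 nats
D_KL(Q||P) = 0.1825 nats

No, they are not equal!

This asymmetry is why KL divergence is not a true distance metric.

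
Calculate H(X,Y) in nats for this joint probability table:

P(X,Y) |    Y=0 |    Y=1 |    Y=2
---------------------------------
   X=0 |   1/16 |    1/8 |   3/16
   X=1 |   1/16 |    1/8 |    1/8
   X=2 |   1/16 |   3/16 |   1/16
2.1007 nats

Joint entropy is H(X,Y) = -Σ_{x,y} p(x,y) log p(x,y).

Summing over all non-zero entries:
H(X,Y) = -[1/16·log_e(1/16) + 1/8·log_e(1/8) + 3/16·log_e(3/16) + 1/16·log_e(1/16) + 1/8·log_e(1/8) + 1/8·log_e(1/8) + 1/16·log_e(1/16) + 3/16·log_e(3/16) + 1/16·log_e(1/16)]
H(X,Y) = 2.1007 nats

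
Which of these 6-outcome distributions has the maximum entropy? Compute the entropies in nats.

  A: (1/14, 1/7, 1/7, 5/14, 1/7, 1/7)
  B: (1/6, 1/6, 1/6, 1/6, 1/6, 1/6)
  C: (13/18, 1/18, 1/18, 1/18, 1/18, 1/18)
B

For a discrete distribution over n outcomes, entropy is maximized by the uniform distribution.

Computing entropies:
H(A) = 1.6682 nats
H(B) = 1.7918 nats
H(C) = 1.0379 nats

The uniform distribution (where all probabilities equal 1/6) achieves the maximum entropy of log_e(6) = 1.7918 nats.

Distribution B has the highest entropy.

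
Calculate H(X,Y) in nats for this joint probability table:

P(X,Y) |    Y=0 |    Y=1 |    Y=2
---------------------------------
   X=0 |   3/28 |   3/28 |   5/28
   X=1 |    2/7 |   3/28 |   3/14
1.7136 nats

Joint entropy is H(X,Y) = -Σ_{x,y} p(x,y) log p(x,y).

Summing over all non-zero entries:
H(X,Y) = -[3/28·log_e(3/28) + 3/28·log_e(3/28) + 5/28·log_e(5/28) + 2/7·log_e(2/7) + 3/28·log_e(3/28) + 3/14·log_e(3/14)]
H(X,Y) = 1.7136 nats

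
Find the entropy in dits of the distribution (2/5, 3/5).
0.2923 dits

Shannon entropy is H(X) = -Σ p(x) log p(x).

For P = (2/5, 3/5):
H = -2/5 × log_10(2/5) -3/5 × log_10(3/5)
H = 0.2923 dits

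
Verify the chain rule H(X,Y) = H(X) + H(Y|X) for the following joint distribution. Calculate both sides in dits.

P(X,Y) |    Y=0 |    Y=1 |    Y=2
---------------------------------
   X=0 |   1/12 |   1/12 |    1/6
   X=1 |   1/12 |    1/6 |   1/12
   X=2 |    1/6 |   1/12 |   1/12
H(X,Y) = 0.9287, H(X) = 0.4771, H(Y|X) = 0.4515 (all in dits)

Chain rule: H(X,Y) = H(X) + H(Y|X)

Left side — joint entropy directly:
H(X,Y) = -Σ p(x,y) log p(x,y) = 0.9287 dits

Right side — compute H(Y|X) from the conditional distributions:
P(X) = (1/3, 1/3, 1/3), so H(X) = 0.4771 dits
H(Y|X) = Σ_x P(X=x) · H(Y|X=x):
  P(Y|X=0) = (1/4, 1/4, 1/2), H(Y|X=0) = 0.4515, weight P(X=0) = 1/3
  P(Y|X=1) = (1/4, 1/2, 1/4), H(Y|X=1) = 0.4515, weight P(X=1) = 1/3
  P(Y|X=2) = (1/2, 1/4, 1/4), H(Y|X=2) = 0.4515, weight P(X=2) = 1/3
H(Y|X) = 0.4515 dits

H(X) + H(Y|X) = 0.4771 + 0.4515 = 0.9287 dits

Both sides equal 0.9287 dits. ✓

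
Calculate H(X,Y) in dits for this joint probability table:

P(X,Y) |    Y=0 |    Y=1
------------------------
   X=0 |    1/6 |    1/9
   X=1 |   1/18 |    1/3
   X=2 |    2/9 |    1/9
0.7157 dits

Joint entropy is H(X,Y) = -Σ_{x,y} p(x,y) log p(x,y).

Summing over all non-zero entries:
H(X,Y) = -[1/6·log_10(1/6) + 1/9·log_10(1/9) + 1/18·log_10(1/18) + 1/3·log_10(1/3) + 2/9·log_10(2/9) + 1/9·log_10(1/9)]
H(X,Y) = 0.7157 dits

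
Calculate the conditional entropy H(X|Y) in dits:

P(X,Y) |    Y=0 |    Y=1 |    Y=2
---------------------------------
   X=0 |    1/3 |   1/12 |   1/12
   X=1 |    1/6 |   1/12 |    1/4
0.2698 dits

Using the chain rule: H(X|Y) = H(X,Y) - H(Y)

First, compute H(X,Y) = 0.7090 dits

Marginal P(Y) = (1/2, 1/6, 1/3)
H(Y) = 0.4392 dits

H(X|Y) = H(X,Y) - H(Y) = 0.7090 - 0.4392 = 0.2698 dits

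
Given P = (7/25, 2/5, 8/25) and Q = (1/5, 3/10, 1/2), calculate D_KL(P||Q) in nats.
0.0665 nats

KL divergence: D_KL(P||Q) = Σ p(x) log(p(x)/q(x))

Computing term by term:
  x=0: 7/25 × log_e[(7/25)/(1/5)] = 7/25 × 0.3365 = 0.0942
  x=1: 2/5 × log_e[(2/5)/(3/10)] = 2/5 × 0.2877 = 0.1151
  x=2: 8/25 × log_e[(8/25)/(1/2)] = 8/25 × -0.4463 = -0.1428

D_KL(P||Q) = 0.0665 nats

Note: KL divergence is always non-negative and equals 0 iff P = Q.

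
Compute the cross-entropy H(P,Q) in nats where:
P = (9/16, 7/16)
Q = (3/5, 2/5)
0.6882 nats

Cross-entropy: H(P,Q) = -Σ p(x) log q(x)

Alternatively: H(P,Q) = H(P) + D_KL(P||Q)
H(P) = 0.6853 nats
D_KL(P||Q) = 0.0029 nats

H(P,Q) = 0.6853 + 0.0029 = 0.6882 nats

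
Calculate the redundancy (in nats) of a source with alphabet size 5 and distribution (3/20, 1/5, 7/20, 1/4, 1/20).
0.1392 nats

Redundancy measures how far a source is from maximum entropy:
R = H_max - H(X)

Maximum entropy for 5 symbols: H_max = log_e(5) = 1.6094 nats
Actual entropy: H(X) = 1.4703 nats
Redundancy: R = 1.6094 - 1.4703 = 0.1392 nats

This redundancy represents potential for compression: the source could be compressed by 0.1392 nats per symbol.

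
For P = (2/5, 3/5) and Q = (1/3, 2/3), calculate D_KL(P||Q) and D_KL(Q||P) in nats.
D_KL(P||Q) = 0.0097, D_KL(Q||P) = 0.0095

KL divergence is not symmetric: D_KL(P||Q) ≠ D_KL(Q||P) in general.

D_KL(P||Q) = 0.0097 nats
D_KL(Q||P) = 0.0095 nats

No, they are not equal!

This asymmetry is why KL divergence is not a true distance metric.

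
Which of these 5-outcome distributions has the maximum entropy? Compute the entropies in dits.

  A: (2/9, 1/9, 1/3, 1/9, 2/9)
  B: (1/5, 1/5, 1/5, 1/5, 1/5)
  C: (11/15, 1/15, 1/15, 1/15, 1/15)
B

For a discrete distribution over n outcomes, entropy is maximized by the uniform distribution.

Computing entropies:
H(A) = 0.6614 dits
H(B) = 0.6990 dits
H(C) = 0.4124 dits

The uniform distribution (where all probabilities equal 1/5) achieves the maximum entropy of log_10(5) = 0.6990 dits.

Distribution B has the highest entropy.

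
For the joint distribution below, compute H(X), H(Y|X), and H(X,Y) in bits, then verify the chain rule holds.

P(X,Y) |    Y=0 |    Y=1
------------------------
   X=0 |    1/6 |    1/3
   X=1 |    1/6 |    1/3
H(X,Y) = 1.9183, H(X) = 1.0000, H(Y|X) = 0.9183 (all in bits)

Chain rule: H(X,Y) = H(X) + H(Y|X)

Left side — joint entropy directly:
H(X,Y) = -Σ p(x,y) log p(x,y) = 1.9183 bits

Right side — compute H(Y|X) from the conditional distributions:
P(X) = (1/2, 1/2), so H(X) = 1.0000 bits
H(Y|X) = Σ_x P(X=x) · H(Y|X=x):
  P(Y|X=0) = (1/3, 2/3), H(Y|X=0) = 0.9183, weight P(X=0) = 1/2
  P(Y|X=1) = (1/3, 2/3), H(Y|X=1) = 0.9183, weight P(X=1) = 1/2
H(Y|X) = 0.9183 bits

H(X) + H(Y|X) = 1.0000 + 0.9183 = 1.9183 bits

Both sides equal 1.9183 bits. ✓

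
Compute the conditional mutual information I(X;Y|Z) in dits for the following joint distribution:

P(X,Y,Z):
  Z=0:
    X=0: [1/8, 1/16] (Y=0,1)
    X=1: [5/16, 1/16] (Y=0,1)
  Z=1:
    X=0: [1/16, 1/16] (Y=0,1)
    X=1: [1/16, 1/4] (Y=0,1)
0.0123 dits

Conditional mutual information: I(X;Y|Z) = H(X|Z) + H(Y|Z) - H(X,Y|Z)

H(Z) = 0.2976
H(X,Z) = 0.5668 → H(X|Z) = 0.2692
H(Y,Z) = 0.5407 → H(Y|Z) = 0.2431
H(X,Y,Z) = 0.7975 → H(X,Y|Z) = 0.4999

I(X;Y|Z) = 0.2692 + 0.2431 - 0.4999 = 0.0123 dits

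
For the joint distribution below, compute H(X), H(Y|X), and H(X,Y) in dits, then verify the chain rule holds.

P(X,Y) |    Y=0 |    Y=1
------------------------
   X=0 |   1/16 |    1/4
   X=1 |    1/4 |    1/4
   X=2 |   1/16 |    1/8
H(X,Y) = 0.7149, H(X) = 0.4447, H(Y|X) = 0.2703 (all in dits)

Chain rule: H(X,Y) = H(X) + H(Y|X)

Left side — joint entropy directly:
H(X,Y) = -Σ p(x,y) log p(x,y) = 0.7149 dits

Right side — compute H(Y|X) from the conditional distributions:
P(X) = (5/16, 1/2, 3/16), so H(X) = 0.4447 dits
H(Y|X) = Σ_x P(X=x) · H(Y|X=x):
  P(Y|X=0) = (1/5, 4/5), H(Y|X=0) = 0.2173, weight P(X=0) = 5/16
  P(Y|X=1) = (1/2, 1/2), H(Y|X=1) = 0.3010, weight P(X=1) = 1/2
  P(Y|X=2) = (1/3, 2/3), H(Y|X=2) = 0.2764, weight P(X=2) = 3/16
H(Y|X) = 0.2703 dits

H(X) + H(Y|X) = 0.4447 + 0.2703 = 0.7149 dits

Both sides equal 0.7149 dits. ✓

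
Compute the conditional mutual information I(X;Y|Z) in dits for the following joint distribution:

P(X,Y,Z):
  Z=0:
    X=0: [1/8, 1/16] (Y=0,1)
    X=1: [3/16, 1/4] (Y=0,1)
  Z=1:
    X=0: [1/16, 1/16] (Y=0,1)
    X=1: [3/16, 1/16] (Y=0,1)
0.0115 dits

Conditional mutual information: I(X;Y|Z) = H(X|Z) + H(Y|Z) - H(X,Y|Z)

H(Z) = 0.2873
H(X,Z) = 0.5568 → H(X|Z) = 0.2695
H(Y,Z) = 0.5791 → H(Y|Z) = 0.2918
H(X,Y,Z) = 0.8371 → H(X,Y|Z) = 0.5497

I(X;Y|Z) = 0.2695 + 0.2918 - 0.5497 = 0.0115 dits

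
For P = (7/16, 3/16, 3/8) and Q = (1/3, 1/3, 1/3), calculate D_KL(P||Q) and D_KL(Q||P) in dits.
D_KL(P||Q) = 0.0240, D_KL(Q||P) = 0.0269

KL divergence is not symmetric: D_KL(P||Q) ≠ D_KL(Q||P) in general.

D_KL(P||Q) = 0.0240 dits
D_KL(Q||P) = 0.0269 dits

No, they are not equal!

This asymmetry is why KL divergence is not a true distance metric.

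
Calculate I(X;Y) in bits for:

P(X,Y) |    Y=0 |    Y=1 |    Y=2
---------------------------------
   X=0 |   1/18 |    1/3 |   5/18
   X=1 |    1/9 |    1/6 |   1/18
0.0894 bits

Mutual information: I(X;Y) = H(X) + H(Y) - H(X,Y)

Marginals:
P(X) = (2/3, 1/3), H(X) = 0.9183 bits
P(Y) = (1/6, 1/2, 1/3), H(Y) = 1.4591 bits

Joint entropy: H(X,Y) = 2.2880 bits

I(X;Y) = 0.9183 + 1.4591 - 2.2880 = 0.0894 bits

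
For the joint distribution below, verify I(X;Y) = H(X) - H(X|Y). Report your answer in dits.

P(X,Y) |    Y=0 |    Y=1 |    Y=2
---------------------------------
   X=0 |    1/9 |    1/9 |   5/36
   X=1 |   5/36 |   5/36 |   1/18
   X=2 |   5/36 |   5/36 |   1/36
I(X;Y) = 0.0199 dits

Mutual information has multiple equivalent forms:
- I(X;Y) = H(X) - H(X|Y)
- I(X;Y) = H(Y) - H(Y|X)
- I(X;Y) = H(X) + H(Y) - H(X,Y)

Computing all quantities:
H(X) = 0.4761, H(Y) = 0.4642, H(X,Y) = 0.9204
H(X|Y) = 0.4562, H(Y|X) = 0.4443

Verification:
H(X) - H(X|Y) = 0.4761 - 0.4562 = 0.0199
H(Y) - H(Y|X) = 0.4642 - 0.4443 = 0.0199
H(X) + H(Y) - H(X,Y) = 0.4761 + 0.4642 - 0.9204 = 0.0199

All forms give I(X;Y) = 0.0199 dits. ✓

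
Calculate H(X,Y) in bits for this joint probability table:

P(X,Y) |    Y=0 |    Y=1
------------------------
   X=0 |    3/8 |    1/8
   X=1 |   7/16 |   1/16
1.6774 bits

Joint entropy is H(X,Y) = -Σ_{x,y} p(x,y) log p(x,y).

Summing over all non-zero entries:
H(X,Y) = -[3/8·log_2(3/8) + 1/8·log_2(1/8) + 7/16·log_2(7/16) + 1/16·log_2(1/16)]
H(X,Y) = 1.6774 bits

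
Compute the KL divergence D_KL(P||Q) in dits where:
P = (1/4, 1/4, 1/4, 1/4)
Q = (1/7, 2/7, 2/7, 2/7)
0.0173 dits

KL divergence: D_KL(P||Q) = Σ p(x) log(p(x)/q(x))

Computing term by term:
  x=0: 1/4 × log_10[(1/4)/(1/7)] = 1/4 × 0.2430 = 0.0608
  x=1: 1/4 × log_10[(1/4)/(2/7)] = 1/4 × -0.0580 = -0.0145
  x=2: 1/4 × log_10[(1/4)/(2/7)] = 1/4 × -0.0580 = -0.0145
  x=3: 1/4 × log_10[(1/4)/(2/7)] = 1/4 × -0.0580 = -0.0145

D_KL(P||Q) = 0.0173 dits

Note: KL divergence is always non-negative and equals 0 iff P = Q.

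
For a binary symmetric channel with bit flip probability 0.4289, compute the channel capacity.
0.0146 bits

For a binary symmetric channel (BSC) with error probability p:
Capacity C = 1 - H(p) bits per symbol

where H(p) = -p log₂(p) - (1-p) log₂(1-p) is the binary entropy function.

H(0.4289) = 0.9854 bits
C = 1 - 0.9854 = 0.0146 bits per symbol

This means we can reliably transmit up to 0.0146 bits of information per channel use.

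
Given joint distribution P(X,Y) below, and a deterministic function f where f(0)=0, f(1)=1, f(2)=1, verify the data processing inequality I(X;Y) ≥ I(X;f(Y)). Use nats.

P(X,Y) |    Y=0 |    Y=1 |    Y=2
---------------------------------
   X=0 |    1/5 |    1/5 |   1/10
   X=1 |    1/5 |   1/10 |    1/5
I(X;Y) = 0.0340, I(X;f(Y)) = 0.0000, inequality holds: 0.0340 ≥ 0.0000

Data Processing Inequality: For any Markov chain X → Y → Z, we have I(X;Y) ≥ I(X;Z).

Here Z = f(Y) is a deterministic function of Y, forming X → Y → Z.

Original I(X;Y) = 0.0340 nats

After applying f:
P(X,Z) where Z=f(Y):
- P(X,Z=0) = P(X,Y=0)
- P(X,Z=1) = P(X,Y=1) + P(X,Y=2)

I(X;Z) = I(X;f(Y)) = 0.0000 nats

Verification: 0.0340 ≥ 0.0000 ✓

Information cannot be created by processing; the function f can only lose information about X.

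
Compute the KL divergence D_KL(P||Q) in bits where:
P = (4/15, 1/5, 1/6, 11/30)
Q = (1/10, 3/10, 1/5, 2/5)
0.1705 bits

KL divergence: D_KL(P||Q) = Σ p(x) log(p(x)/q(x))

Computing term by term:
  x=0: 4/15 × log_2[(4/15)/(1/10)] = 4/15 × 1.4150 = 0.3773
  x=1: 1/5 × log_2[(1/5)/(3/10)] = 1/5 × -0.5850 = -0.1170
  x=2: 1/6 × log_2[(1/6)/(1/5)] = 1/6 × -0.2630 = -0.0438
  x=3: 11/30 × log_2[(11/30)/(2/5)] = 11/30 × -0.1255 = -0.0460

D_KL(P||Q) = 0.1705 bits

Note: KL divergence is always non-negative and equals 0 iff P = Q.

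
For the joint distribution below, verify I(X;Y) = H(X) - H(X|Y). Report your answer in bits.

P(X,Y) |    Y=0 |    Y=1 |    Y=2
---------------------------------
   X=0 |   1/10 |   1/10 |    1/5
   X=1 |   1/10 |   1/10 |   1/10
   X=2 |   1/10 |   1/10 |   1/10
I(X;Y) = 0.0200 bits

Mutual information has multiple equivalent forms:
- I(X;Y) = H(X) - H(X|Y)
- I(X;Y) = H(Y) - H(Y|X)
- I(X;Y) = H(X) + H(Y) - H(X,Y)

Computing all quantities:
H(X) = 1.5710, H(Y) = 1.5710, H(X,Y) = 3.1219
H(X|Y) = 1.5510, H(Y|X) = 1.5510

Verification:
H(X) - H(X|Y) = 1.5710 - 1.5510 = 0.0200
H(Y) - H(Y|X) = 1.5710 - 1.5510 = 0.0200
H(X) + H(Y) - H(X,Y) = 1.5710 + 1.5710 - 3.1219 = 0.0200

All forms give I(X;Y) = 0.0200 bits. ✓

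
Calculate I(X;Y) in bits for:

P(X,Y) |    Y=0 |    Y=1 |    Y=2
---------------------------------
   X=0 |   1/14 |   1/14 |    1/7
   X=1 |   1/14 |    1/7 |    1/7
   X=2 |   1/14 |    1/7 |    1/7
0.0150 bits

Mutual information: I(X;Y) = H(X) + H(Y) - H(X,Y)

Marginals:
P(X) = (2/7, 5/14, 5/14), H(X) = 1.5774 bits
P(Y) = (3/14, 5/14, 3/7), H(Y) = 1.5306 bits

Joint entropy: H(X,Y) = 3.0931 bits

I(X;Y) = 1.5774 + 1.5306 - 3.0931 = 0.0150 bits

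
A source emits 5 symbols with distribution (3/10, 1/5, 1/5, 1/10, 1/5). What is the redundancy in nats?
0.0523 nats

Redundancy measures how far a source is from maximum entropy:
R = H_max - H(X)

Maximum entropy for 5 symbols: H_max = log_e(5) = 1.6094 nats
Actual entropy: H(X) = 1.5571 nats
Redundancy: R = 1.6094 - 1.5571 = 0.0523 nats

This redundancy represents potential for compression: the source could be compressed by 0.0523 nats per symbol.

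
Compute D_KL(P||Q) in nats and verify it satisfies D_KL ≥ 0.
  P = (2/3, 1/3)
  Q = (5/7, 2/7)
0.0054 nats

KL divergence satisfies the Gibbs inequality: D_KL(P||Q) ≥ 0 for all distributions P, Q.

D_KL(P||Q) = Σ p(x) log(p(x)/q(x))
Term by term:
  x=0: 2/3 × log_e[(2/3)/(5/7)] = -0.0460
  x=1: 1/3 × log_e[(1/3)/(2/7)] = 0.0514
D_KL(P||Q) = 0.0054 nats

D_KL(P||Q) = 0.0054 ≥ 0 ✓

This non-negativity is a fundamental property: relative entropy cannot be negative because it measures how different Q is from P.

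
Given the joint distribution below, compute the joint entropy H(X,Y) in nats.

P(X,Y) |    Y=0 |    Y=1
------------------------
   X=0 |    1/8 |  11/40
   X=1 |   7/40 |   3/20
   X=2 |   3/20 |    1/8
1.7490 nats

Joint entropy is H(X,Y) = -Σ_{x,y} p(x,y) log p(x,y).

Summing over all non-zero entries:
H(X,Y) = -[1/8·log_e(1/8) + 11/40·log_e(11/40) + 7/40·log_e(7/40) + 3/20·log_e(3/20) + 3/20·log_e(3/20) + 1/8·log_e(1/8)]
H(X,Y) = 1.7490 nats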